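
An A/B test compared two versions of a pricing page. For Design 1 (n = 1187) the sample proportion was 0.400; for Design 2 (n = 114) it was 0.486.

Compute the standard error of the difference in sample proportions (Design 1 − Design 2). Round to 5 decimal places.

0.04892

SE₁ = √(p̂₁(1−p̂₁)/n₁) = √(0.4000·0.6000/1187) = 0.01422; SE₂ = √(0.4860·0.5140/114) = 0.04681.
Independent samples: SE of the difference = √(SE₁² + SE₂²) = √(0.0002022084 + 0.0021911761) = 0.04892.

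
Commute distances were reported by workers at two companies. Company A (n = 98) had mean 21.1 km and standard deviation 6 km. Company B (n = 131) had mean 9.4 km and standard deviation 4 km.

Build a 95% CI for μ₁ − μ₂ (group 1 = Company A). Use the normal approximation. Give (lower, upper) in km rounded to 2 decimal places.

Per-group SEs: s₁/√n₁ = 6/√98 = 0.6061, s₂/√n₂ = 4/√131 = 0.3495.
Unpooled SE of the difference: √(0.36735721 + 0.12215025) = 0.6996.
Margin of error = z* · SE = 1.960 × 0.6996 = 1.3712.
x̄₁ − x̄₂ = 21.1 − 9.4 = 11.7000.
CI: 11.7000 ± 1.3712 = (10.33, 13.07).

(10.33, 13.07)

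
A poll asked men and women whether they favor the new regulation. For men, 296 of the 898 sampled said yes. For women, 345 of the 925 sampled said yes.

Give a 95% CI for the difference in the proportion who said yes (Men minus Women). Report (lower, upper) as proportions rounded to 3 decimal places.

(-0.087, 0.000)

p̂₁ = 296/898 = 0.3296 and p̂₂ = 345/925 = 0.3730.
SE₁ = √(p̂₁(1−p̂₁)/n₁) = √(0.3296·0.6704/898) = 0.01569; SE₂ = √(0.3730·0.6270/925) = 0.01590.
Independent samples: SE of the difference = √(SE₁² + SE₂²) = √(0.0002461761 + 0.00025281) = 0.02234.
z* for 95% confidence is 1.960, so the margin of error is 1.960 × 0.02234 = 0.04379.
Point estimate p̂₁ − p̂₂ = 0.3296 − 0.3730 = -0.0434.
-0.0434 ± 0.04379 → (-0.087, 0.000).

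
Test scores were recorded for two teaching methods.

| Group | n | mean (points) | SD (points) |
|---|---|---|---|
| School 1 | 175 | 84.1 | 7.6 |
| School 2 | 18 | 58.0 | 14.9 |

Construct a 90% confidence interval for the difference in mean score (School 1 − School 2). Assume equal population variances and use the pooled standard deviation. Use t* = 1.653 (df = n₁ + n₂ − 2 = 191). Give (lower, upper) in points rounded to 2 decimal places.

s_p = √[((n₁−1)s₁² + (n₂−1)s₂²)/(n₁+n₂−2)] = √[(174·7.6² + 17·14.9²)/191] = 8.5076.
SE = 8.5076·√(1/175 + 1/18) = 2.1059.
With t* = 1.653, margin = 1.653 × 2.1059 = 3.4811.
x̄₁ − x̄₂ = 84.1 − 58.0 = 26.1000; interval 26.1000 ± 3.4811 = (22.62, 29.58).

(22.62, 29.58)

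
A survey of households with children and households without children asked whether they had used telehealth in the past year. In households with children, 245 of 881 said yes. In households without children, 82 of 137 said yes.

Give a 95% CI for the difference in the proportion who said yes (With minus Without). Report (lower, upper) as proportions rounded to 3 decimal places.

(-0.408, -0.233)

p̂₁ = 245/881 = 0.2781 and p̂₂ = 82/137 = 0.5985.
SE₁ = √(p̂₁(1−p̂₁)/n₁) = √(0.2781·0.7219/881) = 0.01510; SE₂ = √(0.5985·0.4015/137) = 0.04188.
Independent samples: SE of the difference = √(SE₁² + SE₂²) = √(0.00022801 + 0.0017539344) = 0.04452.
z* for 95% confidence is 1.960, so the margin of error is 1.960 × 0.04452 = 0.08726.
Point estimate p̂₁ − p̂₂ = 0.2781 − 0.5985 = -0.3204.
-0.3204 ± 0.08726 → (-0.408, -0.233).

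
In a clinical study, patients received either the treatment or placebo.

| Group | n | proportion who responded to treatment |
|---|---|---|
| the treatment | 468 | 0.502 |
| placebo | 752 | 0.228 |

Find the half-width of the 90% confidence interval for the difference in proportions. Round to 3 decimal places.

Each SE is √(p̂(1−p̂)/n): √(0.5020·0.4980/468) = 0.02311 and √(0.2280·0.7720/752) = 0.01530.
SE(p̂₁ − p̂₂) = √(SE₁² + SE₂²) = √(0.0005340721 + 0.00023409) = 0.02772, since the two samples are independent.
At 90% confidence z* = 1.645; margin = 1.645 × 0.02772 = 0.04560.

0.046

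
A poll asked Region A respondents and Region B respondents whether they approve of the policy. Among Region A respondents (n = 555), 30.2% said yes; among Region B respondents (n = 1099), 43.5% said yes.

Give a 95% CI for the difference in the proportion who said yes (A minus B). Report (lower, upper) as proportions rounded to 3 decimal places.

(-0.181, -0.085)

SE₁ = √(p̂₁(1−p̂₁)/n₁) = √(0.3020·0.6980/555) = 0.01949; SE₂ = √(0.4350·0.5650/1099) = 0.01495.
Independent samples: SE of the difference = √(SE₁² + SE₂²) = √(0.0003798601 + 0.0002235025) = 0.02456.
z* for 95% confidence is 1.960, so the margin of error is 1.960 × 0.02456 = 0.04814.
Point estimate p̂₁ − p̂₂ = 0.3020 − 0.4350 = -0.1330.
-0.1330 ± 0.04814 → (-0.181, -0.085).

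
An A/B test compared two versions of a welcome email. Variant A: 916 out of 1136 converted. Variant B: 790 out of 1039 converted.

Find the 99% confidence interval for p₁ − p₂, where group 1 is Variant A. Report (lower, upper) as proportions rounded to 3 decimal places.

(0.000, 0.092)

First, p̂₁ = 916/1136 = 0.8063; p̂₂ = 790/1039 = 0.7603.
The two standard errors are √(0.8063×0.1937/1136) = 0.01173 and √(0.7603×0.2397/1039) = 0.01324.
Because the samples are independent, SE_diff = √(0.01173² + 0.01324²) = 0.01769.
Using z* = 2.576 for 99%, ME = 2.576 × 0.01769 = 0.04557.
p̂₁ − p̂₂ = 0.0460; interval 0.0460 ± 0.04557 gives (0.000, 0.092).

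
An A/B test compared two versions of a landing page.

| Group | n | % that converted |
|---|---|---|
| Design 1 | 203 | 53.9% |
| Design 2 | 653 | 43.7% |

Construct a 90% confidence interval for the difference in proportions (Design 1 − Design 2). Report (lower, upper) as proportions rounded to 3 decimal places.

(0.036, 0.168)

Each SE is √(p̂(1−p̂)/n): √(0.5390·0.4610/203) = 0.03499 and √(0.4370·0.5630/653) = 0.01941.
SE(p̂₁ − p̂₂) = √(SE₁² + SE₂²) = √(0.0012243001 + 0.0003767481) = 0.04001, since the two samples are independent.
At 90% confidence z* = 1.645; margin = 1.645 × 0.04001 = 0.06582.
The difference is 0.5390 − 0.4370 = 0.1020, so the interval is 0.1020 ± 0.06582 = (0.036, 0.168).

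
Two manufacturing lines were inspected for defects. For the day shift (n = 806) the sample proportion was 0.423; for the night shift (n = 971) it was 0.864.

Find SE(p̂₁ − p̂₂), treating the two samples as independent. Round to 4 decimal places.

Each SE is √(p̂(1−p̂)/n): √(0.4230·0.5770/806) = 0.01740 and √(0.8640·0.1360/971) = 0.01100.
SE(p̂₁ − p̂₂) = √(SE₁² + SE₂²) = √(0.00030276 + 0.000121) = 0.02059, since the two samples are independent.

0.0206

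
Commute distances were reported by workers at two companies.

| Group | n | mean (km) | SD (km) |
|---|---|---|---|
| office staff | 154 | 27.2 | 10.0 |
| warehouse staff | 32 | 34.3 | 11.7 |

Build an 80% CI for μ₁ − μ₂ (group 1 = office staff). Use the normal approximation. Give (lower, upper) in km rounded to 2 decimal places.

Standard errors of each mean: 10.0/√154 = 0.8058 and 11.7/√32 = 2.0683.
SE(x̄₁ − x̄₂) = √(0.8058² + 2.0683²) = 2.2197 for independent samples with unequal variances.
With z* = 1.282, the margin is 1.282 × 2.2197 = 2.8457.
x̄₁ − x̄₂ = 27.2 − 34.3 = -7.1000; the interval is -7.1000 ± 2.8457 = (-9.95, -4.25).

(-9.95, -4.25)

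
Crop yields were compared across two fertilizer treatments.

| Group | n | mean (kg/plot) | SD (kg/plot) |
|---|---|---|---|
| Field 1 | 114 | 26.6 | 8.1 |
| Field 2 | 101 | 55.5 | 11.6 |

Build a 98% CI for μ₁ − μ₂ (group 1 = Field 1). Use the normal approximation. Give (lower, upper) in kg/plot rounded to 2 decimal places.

Standard errors of each mean: 8.1/√114 = 0.7586 and 11.6/√101 = 1.1542.
SE(x̄₁ − x̄₂) = √(0.7586² + 1.1542²) = 1.3812 for independent samples with unequal variances.
With z* = 2.326, the margin is 2.326 × 1.3812 = 3.2127.
x̄₁ − x̄₂ = 26.6 − 55.5 = -28.9000; the interval is -28.9000 ± 3.2127 = (-32.11, -25.69).

(-32.11, -25.69)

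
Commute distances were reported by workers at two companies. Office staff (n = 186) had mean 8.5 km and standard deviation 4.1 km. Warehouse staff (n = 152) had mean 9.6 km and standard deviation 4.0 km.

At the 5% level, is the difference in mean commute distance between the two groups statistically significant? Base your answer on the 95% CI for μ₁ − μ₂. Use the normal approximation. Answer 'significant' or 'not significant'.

significant

Per-group SEs: s₁/√n₁ = 4.1/√186 = 0.3006, s₂/√n₂ = 4.0/√152 = 0.3244.
Unpooled SE of the difference: √(0.09036036 + 0.10523536) = 0.4423.
Margin of error = z* · SE = 1.960 × 0.4423 = 0.8669.
x̄₁ − x̄₂ = 8.5 − 9.6 = -1.1000.
CI: -1.1000 ± 0.8669 = (-1.9669, -0.2331).
The interval (-1.9669, -0.2331) does not contain 0, so the difference is significant.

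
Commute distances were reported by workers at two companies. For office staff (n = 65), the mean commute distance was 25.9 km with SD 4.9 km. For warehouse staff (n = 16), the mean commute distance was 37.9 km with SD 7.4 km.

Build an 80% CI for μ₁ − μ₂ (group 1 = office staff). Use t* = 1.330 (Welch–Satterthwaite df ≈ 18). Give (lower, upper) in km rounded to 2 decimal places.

(-14.59, -9.41)

Standard errors of each mean: 4.9/√65 = 0.6078 and 7.4/√16 = 1.8500.
SE(x̄₁ − x̄₂) = √(0.6078² + 1.8500²) = 1.9473 for independent samples with unequal variances.
With t* = 1.330, the margin is 1.330 × 1.9473 = 2.5899.
x̄₁ − x̄₂ = 25.9 − 37.9 = -12.0000; the interval is -12.0000 ± 2.5899 = (-14.59, -9.41).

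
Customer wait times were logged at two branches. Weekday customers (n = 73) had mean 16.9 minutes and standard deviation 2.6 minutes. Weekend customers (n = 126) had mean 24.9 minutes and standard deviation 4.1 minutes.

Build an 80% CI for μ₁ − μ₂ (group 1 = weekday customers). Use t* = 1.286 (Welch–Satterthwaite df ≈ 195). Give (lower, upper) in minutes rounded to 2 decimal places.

Standard errors of each mean: 2.6/√73 = 0.3043 and 4.1/√126 = 0.3653.
SE(x̄₁ − x̄₂) = √(0.3043² + 0.3653²) = 0.4754 for independent samples with unequal variances.
With t* = 1.286, the margin is 1.286 × 0.4754 = 0.6114.
x̄₁ − x̄₂ = 16.9 − 24.9 = -8.0000; the interval is -8.0000 ± 0.6114 = (-8.61, -7.39).

(-8.61, -7.39)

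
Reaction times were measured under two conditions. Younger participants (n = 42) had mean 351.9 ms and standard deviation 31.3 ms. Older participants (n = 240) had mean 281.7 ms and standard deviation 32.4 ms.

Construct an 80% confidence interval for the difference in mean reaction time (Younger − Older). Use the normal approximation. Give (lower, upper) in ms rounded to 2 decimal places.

Standard errors of each mean: 31.3/√42 = 4.8297 and 32.4/√240 = 2.0914.
SE(x̄₁ − x̄₂) = √(4.8297² + 2.0914²) = 5.2631 for independent samples with unequal variances.
With z* = 1.282, the margin is 1.282 × 5.2631 = 6.7473.
x̄₁ − x̄₂ = 351.9 − 281.7 = 70.2000; the interval is 70.2000 ± 6.7473 = (63.45, 76.95).

(63.45, 76.95)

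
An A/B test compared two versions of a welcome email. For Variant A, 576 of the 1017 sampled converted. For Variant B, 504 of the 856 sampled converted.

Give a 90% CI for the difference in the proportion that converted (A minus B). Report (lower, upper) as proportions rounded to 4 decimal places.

p̂₁ = 576/1017 = 0.5664 and p̂₂ = 504/856 = 0.5888.
SE₁ = √(p̂₁(1−p̂₁)/n₁) = √(0.5664·0.4336/1017) = 0.01554; SE₂ = √(0.5888·0.4112/856) = 0.01682.
Independent samples: SE of the difference = √(SE₁² + SE₂²) = √(0.0002414916 + 0.0002829124) = 0.02290.
z* for 90% confidence is 1.645, so the margin of error is 1.645 × 0.02290 = 0.03767.
Point estimate p̂₁ − p̂₂ = 0.5664 − 0.5888 = -0.0224.
-0.0224 ± 0.03767 → (-0.0601, 0.0153).

(-0.0601, 0.0153)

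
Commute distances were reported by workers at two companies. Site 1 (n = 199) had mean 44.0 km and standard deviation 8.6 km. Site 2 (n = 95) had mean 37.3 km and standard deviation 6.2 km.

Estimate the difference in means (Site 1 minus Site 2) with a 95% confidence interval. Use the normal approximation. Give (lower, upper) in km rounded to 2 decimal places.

(4.97, 8.43)

SE₁ = s₁/√n₁ = 8.6/√199 = 0.6096; SE₂ = 6.2/√95 = 0.6361.
Independent samples, unequal variances: SE_diff = √(SE₁² + SE₂²) = √(0.37161216 + 0.40462321) = 0.8810.
z* = 1.960, so margin of error = 1.960 × 0.8810 = 1.7268.
Difference in means = 44.0 − 37.3 = 6.7000.
6.7000 ± 1.7268 → (4.97, 8.43).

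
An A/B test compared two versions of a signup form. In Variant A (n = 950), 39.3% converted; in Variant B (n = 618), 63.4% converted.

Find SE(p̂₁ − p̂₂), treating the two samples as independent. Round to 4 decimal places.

0.0250

SE₁ = √(p̂₁(1−p̂₁)/n₁) = √(0.3930·0.6070/950) = 0.01585; SE₂ = √(0.6340·0.3660/618) = 0.01938.
Independent samples: SE of the difference = √(SE₁² + SE₂²) = √(0.0002512225 + 0.0003755844) = 0.02504.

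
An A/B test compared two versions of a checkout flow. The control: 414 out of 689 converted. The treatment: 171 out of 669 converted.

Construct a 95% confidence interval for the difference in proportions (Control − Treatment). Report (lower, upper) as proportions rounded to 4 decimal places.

p̂₁ = 414/689 = 0.6009 and p̂₂ = 171/669 = 0.2556.
SE₁ = √(p̂₁(1−p̂₁)/n₁) = √(0.6009·0.3991/689) = 0.01866; SE₂ = √(0.2556·0.7444/669) = 0.01686.
Independent samples: SE of the difference = √(SE₁² + SE₂²) = √(0.0003481956 + 0.0002842596) = 0.02515.
z* for 95% confidence is 1.960, so the margin of error is 1.960 × 0.02515 = 0.04929.
Point estimate p̂₁ − p̂₂ = 0.6009 − 0.2556 = 0.3453.
0.3453 ± 0.04929 → (0.2960, 0.3946).

(0.2960, 0.3946)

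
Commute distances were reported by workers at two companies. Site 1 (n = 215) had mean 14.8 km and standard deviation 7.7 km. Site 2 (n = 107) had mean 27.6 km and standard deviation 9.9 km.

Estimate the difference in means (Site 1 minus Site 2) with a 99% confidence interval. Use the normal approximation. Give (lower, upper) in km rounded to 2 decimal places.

Per-group SEs: s₁/√n₁ = 7.7/√215 = 0.5251, s₂/√n₂ = 9.9/√107 = 0.9571.
Unpooled SE of the difference: √(0.27573001 + 0.91604041) = 1.0917.
Margin of error = z* · SE = 2.576 × 1.0917 = 2.8122.
x̄₁ − x̄₂ = 14.8 − 27.6 = -12.8000.
CI: -12.8000 ± 2.8122 = (-15.61, -9.99).

(-15.61, -9.99)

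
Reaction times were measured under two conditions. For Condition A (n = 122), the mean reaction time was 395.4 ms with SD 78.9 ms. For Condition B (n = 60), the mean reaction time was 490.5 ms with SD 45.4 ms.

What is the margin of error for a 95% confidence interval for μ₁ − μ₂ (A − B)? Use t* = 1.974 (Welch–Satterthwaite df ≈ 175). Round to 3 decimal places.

18.240

Per-group SEs: s₁/√n₁ = 78.9/√122 = 7.1433, s₂/√n₂ = 45.4/√60 = 5.8611.
Unpooled SE of the difference: √(51.02673489 + 34.35249321) = 9.2401.
Margin of error = t* · SE = 1.974 × 9.2401 = 18.2400.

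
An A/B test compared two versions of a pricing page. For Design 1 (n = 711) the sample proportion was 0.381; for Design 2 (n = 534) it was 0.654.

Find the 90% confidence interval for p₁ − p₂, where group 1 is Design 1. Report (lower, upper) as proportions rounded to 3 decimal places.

(-0.318, -0.228)

Each SE is √(p̂(1−p̂)/n): √(0.3810·0.6190/711) = 0.01821 and √(0.6540·0.3460/534) = 0.02059.
SE(p̂₁ − p̂₂) = √(SE₁² + SE₂²) = √(0.0003316041 + 0.0004239481) = 0.02749, since the two samples are independent.
At 90% confidence z* = 1.645; margin = 1.645 × 0.02749 = 0.04522.
The difference is 0.3810 − 0.6540 = -0.2730, so the interval is -0.2730 ± 0.04522 = (-0.318, -0.228).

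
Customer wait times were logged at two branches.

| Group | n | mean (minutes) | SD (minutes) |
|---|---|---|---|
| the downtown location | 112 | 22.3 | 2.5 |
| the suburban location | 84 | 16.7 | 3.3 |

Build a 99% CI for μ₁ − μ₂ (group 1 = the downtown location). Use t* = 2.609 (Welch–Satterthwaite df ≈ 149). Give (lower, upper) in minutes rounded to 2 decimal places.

Per-group SEs: s₁/√n₁ = 2.5/√112 = 0.2362, s₂/√n₂ = 3.3/√84 = 0.3601.
Unpooled SE of the difference: √(0.05579044 + 0.12967201) = 0.4307.
Margin of error = t* · SE = 2.609 × 0.4307 = 1.1237.
x̄₁ − x̄₂ = 22.3 − 16.7 = 5.6000.
CI: 5.6000 ± 1.1237 = (4.48, 6.72).

(4.48, 6.72)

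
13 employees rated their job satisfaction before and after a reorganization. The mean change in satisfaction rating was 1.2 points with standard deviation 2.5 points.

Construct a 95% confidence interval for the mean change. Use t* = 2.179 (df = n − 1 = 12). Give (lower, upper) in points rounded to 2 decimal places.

Paired design: SE = s_d/√n = 2.5/√13 = 0.6934.
t* = 2.179; margin of error = 2.179 × 0.6934 = 1.5109.
1.2 ± 1.5109 → (-0.31, 2.71).

(-0.31, 2.71)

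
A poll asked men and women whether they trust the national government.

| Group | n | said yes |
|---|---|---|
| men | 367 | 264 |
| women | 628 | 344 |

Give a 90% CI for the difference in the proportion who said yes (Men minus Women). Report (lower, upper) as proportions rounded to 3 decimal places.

Sample proportions: 264/367 = 0.7193, 344/628 = 0.5478.
Each SE is √(p̂(1−p̂)/n): √(0.7193·0.2807/367) = 0.02346 and √(0.5478·0.4522/628) = 0.01986.
SE(p̂₁ − p̂₂) = √(SE₁² + SE₂²) = √(0.0005503716 + 0.0003944196) = 0.03074, since the two samples are independent.
At 90% confidence z* = 1.645; margin = 1.645 × 0.03074 = 0.05057.
The difference is 0.7193 − 0.5478 = 0.1715, so the interval is 0.1715 ± 0.05057 = (0.121, 0.222).

(0.121, 0.222)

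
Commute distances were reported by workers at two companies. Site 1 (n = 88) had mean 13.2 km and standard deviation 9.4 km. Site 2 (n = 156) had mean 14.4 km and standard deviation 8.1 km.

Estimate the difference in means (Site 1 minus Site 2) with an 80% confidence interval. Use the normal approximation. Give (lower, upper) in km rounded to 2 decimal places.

(-2.73, 0.33)

Standard errors of each mean: 9.4/√88 = 1.0020 and 8.1/√156 = 0.6485.
SE(x̄₁ − x̄₂) = √(1.0020² + 0.6485²) = 1.1935 for independent samples with unequal variances.
With z* = 1.282, the margin is 1.282 × 1.1935 = 1.5301.
x̄₁ − x̄₂ = 13.2 − 14.4 = -1.2000; the interval is -1.2000 ± 1.5301 = (-2.73, 0.33).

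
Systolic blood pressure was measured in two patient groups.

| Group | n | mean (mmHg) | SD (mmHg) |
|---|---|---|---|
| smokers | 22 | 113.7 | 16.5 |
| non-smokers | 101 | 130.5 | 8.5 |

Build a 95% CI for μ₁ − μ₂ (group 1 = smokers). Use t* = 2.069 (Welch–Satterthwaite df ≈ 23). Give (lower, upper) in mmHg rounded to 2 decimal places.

Per-group SEs: s₁/√n₁ = 16.5/√22 = 3.5178, s₂/√n₂ = 8.5/√101 = 0.8458.
Unpooled SE of the difference: √(12.37491684 + 0.71537764) = 3.6181.
Margin of error = t* · SE = 2.069 × 3.6181 = 7.4858.
x̄₁ − x̄₂ = 113.7 − 130.5 = -16.8000.
CI: -16.8000 ± 7.4858 = (-24.29, -9.31).

(-24.29, -9.31)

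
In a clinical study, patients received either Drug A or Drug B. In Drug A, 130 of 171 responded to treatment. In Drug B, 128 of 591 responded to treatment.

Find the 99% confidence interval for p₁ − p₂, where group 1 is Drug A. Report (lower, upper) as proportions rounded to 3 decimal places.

(0.449, 0.638)

First, p̂₁ = 130/171 = 0.7602; p̂₂ = 128/591 = 0.2166.
The two standard errors are √(0.7602×0.2398/171) = 0.03265 and √(0.2166×0.7834/591) = 0.01694.
Because the samples are independent, SE_diff = √(0.03265² + 0.01694²) = 0.03678.
Using z* = 2.576 for 99%, ME = 2.576 × 0.03678 = 0.09475.
p̂₁ − p̂₂ = 0.5436; interval 0.5436 ± 0.09475 gives (0.449, 0.638).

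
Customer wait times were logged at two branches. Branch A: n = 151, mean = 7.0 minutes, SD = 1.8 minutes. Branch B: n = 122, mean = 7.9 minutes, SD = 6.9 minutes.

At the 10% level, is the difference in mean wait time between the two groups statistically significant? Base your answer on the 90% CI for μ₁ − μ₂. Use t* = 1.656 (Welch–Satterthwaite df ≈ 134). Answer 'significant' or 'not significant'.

not significant

Standard errors of each mean: 1.8/√151 = 0.1465 and 6.9/√122 = 0.6247.
SE(x̄₁ − x̄₂) = √(0.1465² + 0.6247²) = 0.6416 for independent samples with unequal variances.
With t* = 1.656, the margin is 1.656 × 0.6416 = 1.0625.
x̄₁ − x̄₂ = 7.0 − 7.9 = -0.9000; the interval is -0.9000 ± 1.0625 = (-1.9625, 0.1625).
The interval (-1.9625, 0.1625) contains 0, so the difference is not significant.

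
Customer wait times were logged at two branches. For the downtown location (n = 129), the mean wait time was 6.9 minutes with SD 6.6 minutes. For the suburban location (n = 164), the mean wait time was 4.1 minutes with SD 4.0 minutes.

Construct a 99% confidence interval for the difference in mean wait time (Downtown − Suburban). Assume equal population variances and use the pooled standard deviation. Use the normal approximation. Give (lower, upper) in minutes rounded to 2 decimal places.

(1.19, 4.41)

s_p = √[((n₁−1)s₁² + (n₂−1)s₂²)/(n₁+n₂−2)] = √[(128·6.6² + 163·4.0²)/291] = 5.3031.
SE = 5.3031·√(1/129 + 1/164) = 0.6241.
With z* = 2.576, margin = 2.576 × 0.6241 = 1.6077.
x̄₁ − x̄₂ = 6.9 − 4.1 = 2.8000; interval 2.8000 ± 1.6077 = (1.19, 4.41).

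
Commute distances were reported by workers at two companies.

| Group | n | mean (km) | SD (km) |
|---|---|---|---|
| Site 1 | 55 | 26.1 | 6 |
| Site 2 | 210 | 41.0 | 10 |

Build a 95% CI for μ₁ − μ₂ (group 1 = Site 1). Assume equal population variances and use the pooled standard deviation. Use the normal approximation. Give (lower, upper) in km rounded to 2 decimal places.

(-17.67, -12.13)

Pooled variance s_p² = [54·6² + 209·10²] / (55+210−2) = 86.8593, so s_p = 9.3198.
SE_diff = s_p·√(1/n₁ + 1/n₂) = 9.3198·√(1/55 + 1/210) = 1.4117.
z* = 1.960; margin = 1.960 × 1.4117 = 2.7669.
Difference = 26.1 − 41.0 = -14.9000.
-14.9000 ± 2.7669 → (-17.67, -12.13).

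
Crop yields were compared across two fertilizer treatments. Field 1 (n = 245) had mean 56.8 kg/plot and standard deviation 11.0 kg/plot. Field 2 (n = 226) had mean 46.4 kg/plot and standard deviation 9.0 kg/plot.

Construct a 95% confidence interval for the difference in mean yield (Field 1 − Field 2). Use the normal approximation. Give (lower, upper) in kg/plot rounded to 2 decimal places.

(8.59, 12.21)

Standard errors of each mean: 11.0/√245 = 0.7028 and 9.0/√226 = 0.5987.
SE(x̄₁ − x̄₂) = √(0.7028² + 0.5987²) = 0.9232 for independent samples with unequal variances.
With z* = 1.960, the margin is 1.960 × 0.9232 = 1.8095.
x̄₁ − x̄₂ = 56.8 − 46.4 = 10.4000; the interval is 10.4000 ± 1.8095 = (8.59, 12.21).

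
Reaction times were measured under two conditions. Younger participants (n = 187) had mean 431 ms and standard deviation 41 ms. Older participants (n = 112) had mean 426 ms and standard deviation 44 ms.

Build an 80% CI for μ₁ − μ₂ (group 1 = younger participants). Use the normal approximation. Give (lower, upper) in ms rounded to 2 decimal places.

SE₁ = s₁/√n₁ = 41/√187 = 2.9982; SE₂ = 44/√112 = 4.1576.
Independent samples, unequal variances: SE_diff = √(SE₁² + SE₂²) = √(8.98920324 + 17.28563776) = 5.1259.
z* = 1.282, so margin of error = 1.282 × 5.1259 = 6.5714.
Difference in means = 431 − 426 = 5.0000.
5.0000 ± 6.5714 → (-1.57, 11.57).

(-1.57, 11.57)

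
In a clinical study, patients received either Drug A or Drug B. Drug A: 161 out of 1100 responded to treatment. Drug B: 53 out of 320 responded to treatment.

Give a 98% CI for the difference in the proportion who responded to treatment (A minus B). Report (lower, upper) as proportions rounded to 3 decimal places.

(-0.074, 0.035)

First, p̂₁ = 161/1100 = 0.1464; p̂₂ = 53/320 = 0.1656.
The two standard errors are √(0.1464×0.8536/1100) = 0.01066 and √(0.1656×0.8344/320) = 0.02078.
Because the samples are independent, SE_diff = √(0.01066² + 0.02078²) = 0.02335.
Using z* = 2.326 for 98%, ME = 2.326 × 0.02335 = 0.05431.
p̂₁ − p̂₂ = -0.0192; interval -0.0192 ± 0.05431 gives (-0.074, 0.035).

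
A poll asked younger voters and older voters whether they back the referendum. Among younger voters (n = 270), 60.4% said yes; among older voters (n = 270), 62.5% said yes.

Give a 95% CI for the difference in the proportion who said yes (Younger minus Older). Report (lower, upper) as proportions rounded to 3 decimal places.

The two standard errors are √(0.6040×0.3960/270) = 0.02976 and √(0.6250×0.3750/270) = 0.02946.
Because the samples are independent, SE_diff = √(0.02976² + 0.02946²) = 0.04188.
Using z* = 1.960 for 95%, ME = 1.960 × 0.04188 = 0.08208.
p̂₁ − p̂₂ = -0.0210; interval -0.0210 ± 0.08208 gives (-0.103, 0.061).

(-0.103, 0.061)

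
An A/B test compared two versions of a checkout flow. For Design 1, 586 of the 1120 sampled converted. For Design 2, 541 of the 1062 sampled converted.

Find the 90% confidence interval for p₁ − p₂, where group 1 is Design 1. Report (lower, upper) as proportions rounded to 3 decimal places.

p̂₁ = 586/1120 = 0.5232 and p̂₂ = 541/1062 = 0.5094.
SE₁ = √(p̂₁(1−p̂₁)/n₁) = √(0.5232·0.4768/1120) = 0.01492; SE₂ = √(0.5094·0.4906/1062) = 0.01534.
Independent samples: SE of the difference = √(SE₁² + SE₂²) = √(0.0002226064 + 0.0002353156) = 0.02140.
z* for 90% confidence is 1.645, so the margin of error is 1.645 × 0.02140 = 0.03520.
Point estimate p̂₁ − p̂₂ = 0.5232 − 0.5094 = 0.0138.
0.0138 ± 0.03520 → (-0.021, 0.049).

(-0.021, 0.049)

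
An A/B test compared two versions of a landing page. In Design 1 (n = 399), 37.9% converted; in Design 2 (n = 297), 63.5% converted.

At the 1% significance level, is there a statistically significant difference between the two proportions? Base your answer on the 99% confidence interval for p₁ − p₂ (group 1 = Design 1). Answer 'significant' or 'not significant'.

Each SE is √(p̂(1−p̂)/n): √(0.3790·0.6210/399) = 0.02429 and √(0.6350·0.3650/297) = 0.02794.
SE(p̂₁ − p̂₂) = √(SE₁² + SE₂²) = √(0.0005900041 + 0.0007806436) = 0.03702, since the two samples are independent.
At 99% confidence z* = 2.576; margin = 2.576 × 0.03702 = 0.09536.
The difference is 0.3790 − 0.6350 = -0.2560, so the interval is -0.2560 ± 0.09536 = (-0.35136, -0.16064).
The interval (-0.35136, -0.16064) does not contain 0, so the difference is significant.

significant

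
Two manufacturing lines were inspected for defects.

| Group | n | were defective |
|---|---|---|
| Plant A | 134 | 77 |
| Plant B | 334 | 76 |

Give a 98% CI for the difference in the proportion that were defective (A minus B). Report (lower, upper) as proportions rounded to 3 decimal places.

(0.234, 0.460)

First, p̂₁ = 77/134 = 0.5746; p̂₂ = 76/334 = 0.2275.
The two standard errors are √(0.5746×0.4254/134) = 0.04271 and √(0.2275×0.7725/334) = 0.02294.
Because the samples are independent, SE_diff = √(0.04271² + 0.02294²) = 0.04848.
Using z* = 2.326 for 98%, ME = 2.326 × 0.04848 = 0.11276.
p̂₁ − p̂₂ = 0.3471; interval 0.3471 ± 0.11276 gives (0.234, 0.460).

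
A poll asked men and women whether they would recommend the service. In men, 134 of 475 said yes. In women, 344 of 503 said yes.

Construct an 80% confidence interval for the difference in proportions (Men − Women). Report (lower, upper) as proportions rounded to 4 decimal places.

(-0.4393, -0.3643)

p̂₁ = 134/475 = 0.2821 and p̂₂ = 344/503 = 0.6839.
SE₁ = √(p̂₁(1−p̂₁)/n₁) = √(0.2821·0.7179/475) = 0.02065; SE₂ = √(0.6839·0.3161/503) = 0.02073.
Independent samples: SE of the difference = √(SE₁² + SE₂²) = √(0.0004264225 + 0.0004297329) = 0.02926.
z* for 80% confidence is 1.282, so the margin of error is 1.282 × 0.02926 = 0.03751.
Point estimate p̂₁ − p̂₂ = 0.2821 − 0.6839 = -0.4018.
-0.4018 ± 0.03751 → (-0.4393, -0.3643).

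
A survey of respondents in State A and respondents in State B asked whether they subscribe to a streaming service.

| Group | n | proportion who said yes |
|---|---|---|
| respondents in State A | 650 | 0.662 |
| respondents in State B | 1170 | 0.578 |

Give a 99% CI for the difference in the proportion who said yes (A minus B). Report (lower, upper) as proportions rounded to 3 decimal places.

SE₁ = √(p̂₁(1−p̂₁)/n₁) = √(0.6620·0.3380/650) = 0.01855; SE₂ = √(0.5780·0.4220/1170) = 0.01444.
Independent samples: SE of the difference = √(SE₁² + SE₂²) = √(0.0003441025 + 0.0002085136) = 0.02351.
z* for 99% confidence is 2.576, so the margin of error is 2.576 × 0.02351 = 0.06056.
Point estimate p̂₁ − p̂₂ = 0.6620 − 0.5780 = 0.0840.
0.0840 ± 0.06056 → (0.023, 0.145).

(0.023, 0.145)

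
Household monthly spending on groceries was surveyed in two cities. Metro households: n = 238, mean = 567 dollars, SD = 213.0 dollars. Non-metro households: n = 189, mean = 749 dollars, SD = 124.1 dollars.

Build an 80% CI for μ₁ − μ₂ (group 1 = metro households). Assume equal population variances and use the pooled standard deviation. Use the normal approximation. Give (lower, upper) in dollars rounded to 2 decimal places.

(-204.38, -159.62)

Pooled variance s_p² = [237·213.0² + 188·124.1²] / (238+189−2) = 32112.4830, so s_p = 179.1996.
SE_diff = s_p·√(1/n₁ + 1/n₂) = 179.1996·√(1/238 + 1/189) = 17.4595.
z* = 1.282; margin = 1.282 × 17.4595 = 22.3831.
Difference = 567 − 749 = -182.0000.
-182.0000 ± 22.3831 → (-204.38, -159.62).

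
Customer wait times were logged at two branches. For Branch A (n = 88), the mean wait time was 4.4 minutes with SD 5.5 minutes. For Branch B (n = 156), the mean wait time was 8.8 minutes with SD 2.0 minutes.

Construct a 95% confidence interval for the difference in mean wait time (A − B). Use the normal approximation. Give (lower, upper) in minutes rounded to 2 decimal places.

(-5.59, -3.21)

Standard errors of each mean: 5.5/√88 = 0.5863 and 2.0/√156 = 0.1601.
SE(x̄₁ − x̄₂) = √(0.5863² + 0.1601²) = 0.6078 for independent samples with unequal variances.
With z* = 1.960, the margin is 1.960 × 0.6078 = 1.1913.
x̄₁ − x̄₂ = 4.4 − 8.8 = -4.4000; the interval is -4.4000 ± 1.1913 = (-5.59, -3.21).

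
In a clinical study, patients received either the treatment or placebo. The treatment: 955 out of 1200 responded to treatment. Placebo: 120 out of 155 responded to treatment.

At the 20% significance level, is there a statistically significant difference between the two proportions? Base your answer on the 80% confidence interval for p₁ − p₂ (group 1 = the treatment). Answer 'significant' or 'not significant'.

First, p̂₁ = 955/1200 = 0.7958; p̂₂ = 120/155 = 0.7742.
The two standard errors are √(0.7958×0.2042/1200) = 0.01164 and √(0.7742×0.2258/155) = 0.03358.
Because the samples are independent, SE_diff = √(0.01164² + 0.03358²) = 0.03554.
Using z* = 1.282 for 80%, ME = 1.282 × 0.03554 = 0.04556.
p̂₁ − p̂₂ = 0.0216; interval 0.0216 ± 0.04556 gives (-0.02396, 0.06716).
The interval (-0.02396, 0.06716) contains 0, so the difference is not significant.

not significant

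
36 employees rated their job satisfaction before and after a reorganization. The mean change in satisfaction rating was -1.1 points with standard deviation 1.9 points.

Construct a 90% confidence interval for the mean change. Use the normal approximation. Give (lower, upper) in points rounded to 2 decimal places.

(-1.62, -0.58)

This is a matched-pairs design, so SE = s_d/√n = 1.9/√36 = 0.3167.
Margin = 1.645 × 0.3167 = 0.5210; the interval is -1.1 ± 0.5210 = (-1.62, -0.58).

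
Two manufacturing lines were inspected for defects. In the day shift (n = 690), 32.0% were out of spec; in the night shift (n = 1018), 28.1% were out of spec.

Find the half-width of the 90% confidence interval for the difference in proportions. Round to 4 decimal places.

0.0373

SE₁ = √(p̂₁(1−p̂₁)/n₁) = √(0.3200·0.6800/690) = 0.01776; SE₂ = √(0.2810·0.7190/1018) = 0.01409.
Independent samples: SE of the difference = √(SE₁² + SE₂²) = √(0.0003154176 + 0.0001985281) = 0.02267.
z* for 90% confidence is 1.645, so the margin of error is 1.645 × 0.02267 = 0.03729.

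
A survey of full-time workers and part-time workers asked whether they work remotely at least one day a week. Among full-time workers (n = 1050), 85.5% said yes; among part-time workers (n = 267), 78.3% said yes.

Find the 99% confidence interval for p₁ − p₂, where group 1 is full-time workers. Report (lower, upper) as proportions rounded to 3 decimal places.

Each SE is √(p̂(1−p̂)/n): √(0.8550·0.1450/1050) = 0.01087 and √(0.7830·0.2170/267) = 0.02523.
SE(p̂₁ − p̂₂) = √(SE₁² + SE₂²) = √(0.0001181569 + 0.0006365529) = 0.02747, since the two samples are independent.
At 99% confidence z* = 2.576; margin = 2.576 × 0.02747 = 0.07076.
The difference is 0.8550 − 0.7830 = 0.0720, so the interval is 0.0720 ± 0.07076 = (0.001, 0.143).

(0.001, 0.143)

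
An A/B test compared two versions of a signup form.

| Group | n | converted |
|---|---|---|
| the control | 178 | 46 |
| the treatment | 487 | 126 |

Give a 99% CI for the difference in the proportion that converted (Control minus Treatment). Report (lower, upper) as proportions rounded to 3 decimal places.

(-0.099, 0.098)

p̂₁ = 46/178 = 0.2584 and p̂₂ = 126/487 = 0.2587.
SE₁ = √(p̂₁(1−p̂₁)/n₁) = √(0.2584·0.7416/178) = 0.03281; SE₂ = √(0.2587·0.7413/487) = 0.01984.
Independent samples: SE of the difference = √(SE₁² + SE₂²) = √(0.0010764961 + 0.0003936256) = 0.03834.
z* for 99% confidence is 2.576, so the margin of error is 2.576 × 0.03834 = 0.09876.
Point estimate p̂₁ − p̂₂ = 0.2584 − 0.2587 = -0.0003.
-0.0003 ± 0.09876 → (-0.099, 0.098).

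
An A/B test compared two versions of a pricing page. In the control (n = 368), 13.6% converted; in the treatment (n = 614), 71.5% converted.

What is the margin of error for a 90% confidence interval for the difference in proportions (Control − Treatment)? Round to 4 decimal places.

Each SE is √(p̂(1−p̂)/n): √(0.1360·0.8640/368) = 0.01787 and √(0.7150·0.2850/614) = 0.01822.
SE(p̂₁ − p̂₂) = √(SE₁² + SE₂²) = √(0.0003193369 + 0.0003319684) = 0.02552, since the two samples are independent.
At 90% confidence z* = 1.645; margin = 1.645 × 0.02552 = 0.04198.

0.0420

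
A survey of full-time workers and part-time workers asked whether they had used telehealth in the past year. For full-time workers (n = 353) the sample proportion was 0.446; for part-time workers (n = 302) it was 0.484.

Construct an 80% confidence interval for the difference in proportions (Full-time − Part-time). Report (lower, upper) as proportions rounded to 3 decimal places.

The two standard errors are √(0.4460×0.5540/353) = 0.02646 and √(0.4840×0.5160/302) = 0.02876.
Because the samples are independent, SE_diff = √(0.02646² + 0.02876²) = 0.03908.
Using z* = 1.282 for 80%, ME = 1.282 × 0.03908 = 0.05010.
p̂₁ − p̂₂ = -0.0380; interval -0.0380 ± 0.05010 gives (-0.088, 0.012).

(-0.088, 0.012)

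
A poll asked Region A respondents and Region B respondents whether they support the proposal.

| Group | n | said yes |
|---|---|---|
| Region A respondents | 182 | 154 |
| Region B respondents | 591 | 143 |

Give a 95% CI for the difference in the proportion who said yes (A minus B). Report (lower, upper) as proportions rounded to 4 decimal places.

(0.5414, 0.6670)

Sample proportions: 154/182 = 0.8462, 143/591 = 0.2420.
Each SE is √(p̂(1−p̂)/n): √(0.8462·0.1538/182) = 0.02674 and √(0.2420·0.7580/591) = 0.01762.
SE(p̂₁ − p̂₂) = √(SE₁² + SE₂²) = √(0.0007150276 + 0.0003104644) = 0.03202, since the two samples are independent.
At 95% confidence z* = 1.960; margin = 1.960 × 0.03202 = 0.06276.
The difference is 0.8462 − 0.2420 = 0.6042, so the interval is 0.6042 ± 0.06276 = (0.5414, 0.6670).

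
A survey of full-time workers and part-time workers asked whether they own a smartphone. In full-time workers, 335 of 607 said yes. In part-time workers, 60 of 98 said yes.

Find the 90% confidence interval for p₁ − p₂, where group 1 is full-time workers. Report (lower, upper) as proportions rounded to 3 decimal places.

Sample proportions: 335/607 = 0.5519, 60/98 = 0.6122.
Each SE is √(p̂(1−p̂)/n): √(0.5519·0.4481/607) = 0.02018 and √(0.6122·0.3878/98) = 0.04922.
SE(p̂₁ − p̂₂) = √(SE₁² + SE₂²) = √(0.0004072324 + 0.0024226084) = 0.05320, since the two samples are independent.
At 90% confidence z* = 1.645; margin = 1.645 × 0.05320 = 0.08751.
The difference is 0.5519 − 0.6122 = -0.0603, so the interval is -0.0603 ± 0.08751 = (-0.148, 0.027).

(-0.148, 0.027)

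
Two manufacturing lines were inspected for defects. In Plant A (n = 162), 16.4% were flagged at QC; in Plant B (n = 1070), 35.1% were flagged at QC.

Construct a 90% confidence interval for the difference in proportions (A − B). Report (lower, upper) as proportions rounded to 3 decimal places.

(-0.241, -0.133)

SE₁ = √(p̂₁(1−p̂₁)/n₁) = √(0.1640·0.8360/162) = 0.02909; SE₂ = √(0.3510·0.6490/1070) = 0.01459.
Independent samples: SE of the difference = √(SE₁² + SE₂²) = √(0.0008462281 + 0.0002128681) = 0.03254.
z* for 90% confidence is 1.645, so the margin of error is 1.645 × 0.03254 = 0.05353.
Point estimate p̂₁ − p̂₂ = 0.1640 − 0.3510 = -0.1870.
-0.1870 ± 0.05353 → (-0.241, -0.133).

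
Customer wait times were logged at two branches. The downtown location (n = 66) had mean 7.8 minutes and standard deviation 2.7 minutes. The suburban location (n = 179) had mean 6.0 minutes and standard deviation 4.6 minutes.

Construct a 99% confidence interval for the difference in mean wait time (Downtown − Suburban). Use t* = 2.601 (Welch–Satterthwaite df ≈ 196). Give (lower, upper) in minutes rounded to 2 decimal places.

(0.56, 3.04)

SE₁ = s₁/√n₁ = 2.7/√66 = 0.3323; SE₂ = 4.6/√179 = 0.3438.
Independent samples, unequal variances: SE_diff = √(SE₁² + SE₂²) = √(0.11042329 + 0.11819844) = 0.4781.
t* = 2.601, so margin of error = 2.601 × 0.4781 = 1.2435.
Difference in means = 7.8 − 6.0 = 1.8000.
1.8000 ± 1.2435 → (0.56, 3.04).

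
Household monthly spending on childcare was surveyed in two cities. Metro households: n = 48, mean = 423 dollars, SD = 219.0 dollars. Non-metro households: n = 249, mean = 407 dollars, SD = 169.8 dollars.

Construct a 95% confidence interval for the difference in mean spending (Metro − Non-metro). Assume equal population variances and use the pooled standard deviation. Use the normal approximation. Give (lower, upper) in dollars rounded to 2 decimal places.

s_p = √[((n₁−1)s₁² + (n₂−1)s₂²)/(n₁+n₂−2)] = √[(47·219.0² + 248·169.8²)/295] = 178.5489.
SE = 178.5489·√(1/48 + 1/249) = 28.1459.
With z* = 1.960, margin = 1.960 × 28.1459 = 55.1660.
x̄₁ − x̄₂ = 423 − 407 = 16.0000; interval 16.0000 ± 55.1660 = (-39.17, 71.17).

(-39.17, 71.17)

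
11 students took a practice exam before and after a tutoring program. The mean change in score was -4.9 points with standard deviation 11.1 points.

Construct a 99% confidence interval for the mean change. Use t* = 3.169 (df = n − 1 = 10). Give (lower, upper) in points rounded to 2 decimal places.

(-15.51, 5.71)

This is a matched-pairs design, so SE = s_d/√n = 11.1/√11 = 3.3468.
Margin = 3.169 × 3.3468 = 10.6060; the interval is -4.9 ± 10.6060 = (-15.51, 5.71).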